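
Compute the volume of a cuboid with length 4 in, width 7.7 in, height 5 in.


Shape: rectangular prism
l = 4 in, w = 7.7 in, h = 5 in
Formula: V = l * w * h
V = 4 * 7.7 * 5
V = 30.8 * 5
V = 154
154 in^3


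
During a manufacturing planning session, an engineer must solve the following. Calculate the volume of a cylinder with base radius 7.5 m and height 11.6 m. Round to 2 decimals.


Shape: cylinder
Radius r = 7.5 m, Height h = 11.6 m
Formula: V = pi * r^2 * h
r^2 = 56.25
V = pi * 56.25 * 11.6
V = 652.5 * pi
V = 2049.89
2049.89 m^3


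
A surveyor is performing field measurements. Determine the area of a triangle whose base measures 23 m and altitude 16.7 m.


Shape: triangle
Base b = 23 m, Height h = 16.7 m
Formula: A = (1/2) * b * h
A = 0.5 * 23 * 16.7
A = 0.5 * 384.1
A = 192.05
192.05 m^2


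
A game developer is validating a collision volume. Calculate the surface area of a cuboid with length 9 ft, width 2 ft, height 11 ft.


Shape: rectangular prism
l = 9 ft, w = 2 ft, h = 11 ft
Formula: SA = 2(lw + lh + wh)
lw = 18, lh = 99, wh = 22
lw + lh + wh = 139
SA = 2 * 139
SA = 278
278 ft^2


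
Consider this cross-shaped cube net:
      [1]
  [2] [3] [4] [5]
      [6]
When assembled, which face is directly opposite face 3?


Net: cross layout. Take square 3 as the base (bottom).
Fold the four squares in the horizontal row up around 3: 2 -> left, 4 -> right, 5 wraps to the top.
Fold 1 and 6 up from 3: 1 -> back, 6 -> front.
Opposite pairs are therefore: (1, 6), (2, 4), (3, 5).
Face 3 is opposite face 5.
face 5


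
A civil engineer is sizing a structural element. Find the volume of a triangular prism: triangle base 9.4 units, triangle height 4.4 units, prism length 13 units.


Shape: triangular prism
Triangle base = 9.4 units, triangle height = 4.4 units, prism length L = 13 units
Formula: V = (1/2 * b * h_tri) * L
Cross-section area = 0.5 * 9.4 * 4.4 = 20.68
V = 20.68 * 13
V = 268.84
268.84 units^3


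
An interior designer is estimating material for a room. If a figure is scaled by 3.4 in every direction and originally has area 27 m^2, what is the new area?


Linear scale factor k = 3.4
Original area = 27 m^2
Rule: under a linear scaling by k, areas scale by k^2.
k^2 = 3.4^2 = 11.56
New area = 27 * 11.56
New area = 312.12
312.12 m^2


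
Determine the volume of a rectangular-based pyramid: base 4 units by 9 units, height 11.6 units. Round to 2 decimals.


Shape: rectangular pyramid
Base: 4 units x 9 units, Height h = 11.6 units
Formula: V = (1/3) * base_area * h
base_area = 4 * 9 = 36
base_area * h = 36 * 11.6 = 417.6
V = 417.6 / 3
V = 139.2
139.2 units^3


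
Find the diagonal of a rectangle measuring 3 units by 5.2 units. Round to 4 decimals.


Shape: rectangle (diagonal via Pythagoras)
Sides: 3 units and 5.2 units
Formula: d = sqrt(l^2 + w^2)
l^2 = 9, w^2 = 27.04
l^2 + w^2 = 36.04
d = sqrt(36.04)
d = 6.0033
6.0033 units


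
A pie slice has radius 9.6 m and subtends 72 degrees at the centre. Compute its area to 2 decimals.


Shape: circular sector
Radius r = 9.6 m, Angle = 72 degrees
Formula: A = (angle/360) * pi * r^2
r^2 = 92.16
Fraction of circle = 72/360
A = (72/360) * pi * 92.16
A = 18.432 * pi
A = 57.91
57.91 m^2


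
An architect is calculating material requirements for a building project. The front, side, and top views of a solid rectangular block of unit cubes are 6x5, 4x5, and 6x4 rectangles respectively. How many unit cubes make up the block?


Orthographic views of a solid rectangular block:
Front view 6 x 5 -> length = 6, height = 5
Side view 4 x 5 -> width = 4, height = 5 (consistent)
Top view 6 x 4 -> confirms length = 6, width = 4
The block is 6 x 4 x 5.
Total unit cubes = 6 * 4 * 5 = 120
120 unit cubes


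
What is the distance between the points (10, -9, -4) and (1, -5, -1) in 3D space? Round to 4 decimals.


3D distance between two points
P1 = (10, -9, -4), P2 = (1, -5, -1)
Formula: d = sqrt((x2-x1)^2 + (y2-y1)^2 + (z2-z1)^2)
dx = 1 - 10 = -9
dy = -5 - -9 = 4
dz = -1 - -4 = 3
dx^2 + dy^2 + dz^2 = 81 + 16 + 9 = 106
d = sqrt(106)
d = 10.2956
10.2956 units


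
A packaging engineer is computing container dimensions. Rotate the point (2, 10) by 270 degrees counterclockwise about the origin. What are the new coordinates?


Transformation: rotation about the origin
Original point: (2, 10)
Rule for 270 deg counterclockwise: (x, y) -> (y, -x)
Apply: (2, 10) -> (10, -2)
(10, -2)


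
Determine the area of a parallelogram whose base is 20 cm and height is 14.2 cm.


Shape: parallelogram
Base b = 20 cm, Height h = 14.2 cm
Formula: A = b * h
A = 20 * 14.2
A = 284
284 cm^2


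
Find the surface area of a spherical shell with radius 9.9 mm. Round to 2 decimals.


Shape: sphere
Radius r = 9.9 mm
Formula: SA = 4 * pi * r^2
r^2 = 98.01
SA = 4 * pi * 98.01
SA = 392.04 * pi
SA = 1231.63
1231.63 mm^2


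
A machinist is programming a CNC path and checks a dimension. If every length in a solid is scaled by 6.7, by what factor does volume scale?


Linear scale factor k = 6.7
Rule: under a linear scaling by k, volumes scale by k^3.
k^3 = 6.7 * 6.7 * 6.7
k^3 = 44.89 * 6.7
k^3 = 300.763
Volume scales by a factor of 300.763.
300.763 (dimensionless)


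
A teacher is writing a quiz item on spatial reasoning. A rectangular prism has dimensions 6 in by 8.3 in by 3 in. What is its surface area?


Shape: rectangular prism
l = 6 in, w = 8.3 in, h = 3 in
Formula: SA = 2(lw + lh + wh)
lw = 49.8, lh = 18, wh = 24.9
lw + lh + wh = 92.7
SA = 2 * 92.7
SA = 185.4
185.4 in^2


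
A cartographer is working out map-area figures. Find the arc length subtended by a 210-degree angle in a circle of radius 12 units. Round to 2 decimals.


Shape: circular arc
Radius r = 12 units, Angle = 210 degrees
Formula: L = (angle/360) * 2 * pi * r
2 * pi * r = 24 * pi
L = (210/360) * 24 * pi
L = 14 * pi
L = 43.98
43.98 units


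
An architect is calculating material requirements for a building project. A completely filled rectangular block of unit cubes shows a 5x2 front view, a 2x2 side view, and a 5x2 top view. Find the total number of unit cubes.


Orthographic views of a solid rectangular block:
Front view 5 x 2 -> length = 5, height = 2
Side view 2 x 2 -> width = 2, height = 2 (consistent)
Top view 5 x 2 -> confirms length = 5, width = 2
The block is 5 x 2 x 2.
Total unit cubes = 5 * 2 * 2 = 20
20 unit cubes


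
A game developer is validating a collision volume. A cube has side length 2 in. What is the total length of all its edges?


Shape: cube
Side s = 2 in
A cube has 12 edges, all equal.
Formula: total edge length = 12 * s
Total = 12 * 2
Total = 24
24 in


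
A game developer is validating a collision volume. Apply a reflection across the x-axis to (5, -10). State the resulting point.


Transformation: reflection
Original point: (5, -10)
Rule for reflection over the x-axis: (x, y) -> (x, -y)
Apply: (5, -10) -> (5, 10)
(5, 10)


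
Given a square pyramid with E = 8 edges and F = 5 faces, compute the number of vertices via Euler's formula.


Polyhedron: square pyramid
Euler's formula for convex polyhedra: V - E + F = 2
Given: E = 8 edges and F = 5 faces
Solve for V:
V = 2 + E - F = 2 + 8 - 5 = 5
5 vertices


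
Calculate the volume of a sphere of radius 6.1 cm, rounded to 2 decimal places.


Shape: sphere
Radius r = 6.1 cm
Formula: V = (4/3) * pi * r^3
r^3 = 226.981
(4/3) * 226.981 = 302.641333
V = 302.641333 * pi
V = 950.78
950.78 cm^3


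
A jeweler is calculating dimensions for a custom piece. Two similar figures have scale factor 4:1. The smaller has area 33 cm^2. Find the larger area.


Linear scale factor k = 4
Original area = 33 cm^2
Rule: under a linear scaling by k, areas scale by k^2.
k^2 = 4^2 = 16
New area = 33 * 16
New area = 528
528 cm^2


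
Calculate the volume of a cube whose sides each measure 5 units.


Shape: cube
Side s = 5 units
Formula: V = s^3
V = 5 * 5 * 5
V = 25 * 5
V = 125
125 units^3


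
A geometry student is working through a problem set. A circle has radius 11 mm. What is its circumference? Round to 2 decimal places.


Shape: circle
Radius r = 11 mm
Formula: C = 2 * pi * r
C = 2 * pi * 11
C = 22 * pi
C = 69.12
69.12 mm


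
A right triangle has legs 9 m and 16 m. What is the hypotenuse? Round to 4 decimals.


Shape: right triangle
Legs a = 9 m, b = 16 m
Formula: c = sqrt(a^2 + b^2)
a^2 = 81, b^2 = 256
a^2 + b^2 = 337
c = sqrt(337)
c = 18.3576
18.3576 m


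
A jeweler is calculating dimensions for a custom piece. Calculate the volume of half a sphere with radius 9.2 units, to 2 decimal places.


Shape: hemisphere (half of a sphere)
Radius r = 9.2 units
Formula: V = (1/2) * (4/3) * pi * r^3 = (2/3) * pi * r^3
r^3 = 778.688
(2/3) * 778.688 = 519.125333
V = 519.125333 * pi
V = 1630.88
1630.88 units^3


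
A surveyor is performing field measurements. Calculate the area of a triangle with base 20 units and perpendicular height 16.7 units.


Shape: triangle
Base b = 20 units, Height h = 16.7 units
Formula: A = (1/2) * b * h
A = 0.5 * 20 * 16.7
A = 0.5 * 334
A = 167
167 units^2


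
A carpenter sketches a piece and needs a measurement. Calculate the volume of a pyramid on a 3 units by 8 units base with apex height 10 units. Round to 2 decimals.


Shape: rectangular pyramid
Base: 3 units x 8 units, Height h = 10 units
Formula: V = (1/3) * base_area * h
base_area = 3 * 8 = 24
base_area * h = 24 * 10 = 240
V = 240 / 3
V = 80
80 units^3


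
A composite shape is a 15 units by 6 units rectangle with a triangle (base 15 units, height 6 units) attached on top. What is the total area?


Composite shape: rectangle + triangle
Rectangle area = 15 * 6 = 90
Triangle area = 0.5 * 15 * 6 = 45
Total = 90 + 45
Total = 135
135 units^2


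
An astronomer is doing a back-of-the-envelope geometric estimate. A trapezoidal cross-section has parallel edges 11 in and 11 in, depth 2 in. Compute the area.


Shape: trapezoid
Parallel sides a = 11 in, b = 11 in; Height h = 2 in
Formula: A = (a + b) * h / 2
a + b = 11 + 11 = 22
A = 22 * 2 / 2
A = 44 / 2
A = 22
22 in^2


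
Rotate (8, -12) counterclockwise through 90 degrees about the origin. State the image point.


Transformation: rotation about the origin
Original point: (8, -12)
Rule for 90 deg counterclockwise: (x, y) -> (-y, x)
Apply: (8, -12) -> (12, 8)
(12, 8)


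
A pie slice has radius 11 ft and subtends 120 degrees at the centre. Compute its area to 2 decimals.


Shape: circular sector
Radius r = 11 ft, Angle = 120 degrees
Formula: A = (angle/360) * pi * r^2
r^2 = 121
Fraction of circle = 120/360
A = (120/360) * pi * 121
A = 40.333333 * pi
A = 126.71
126.71 ft^2


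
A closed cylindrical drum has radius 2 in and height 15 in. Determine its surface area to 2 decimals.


Shape: closed cylinder
Radius r = 2 in, Height h = 15 in
Formula: SA = 2*pi*r^2 + 2*pi*r*h = 2*pi*r*(r + h)
r + h = 17
2 * r * (r + h) = 2 * 2 * 17 = 68
SA = 68 * pi
SA = 213.63
213.63 in^2


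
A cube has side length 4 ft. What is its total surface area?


Shape: cube
Side s = 4 ft
A cube has 6 square faces.
Formula: SA = 6 * s^2
s^2 = 16
SA = 6 * 16
SA = 96
96 ft^2


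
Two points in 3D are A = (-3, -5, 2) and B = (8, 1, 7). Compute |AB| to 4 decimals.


3D distance between two points
P1 = (-3, -5, 2), P2 = (8, 1, 7)
Formula: d = sqrt((x2-x1)^2 + (y2-y1)^2 + (z2-z1)^2)
dx = 8 - -3 = 11
dy = 1 - -5 = 6
dz = 7 - 2 = 5
dx^2 + dy^2 + dz^2 = 121 + 36 + 25 = 182
d = sqrt(182)
d = 13.4907
13.4907 units


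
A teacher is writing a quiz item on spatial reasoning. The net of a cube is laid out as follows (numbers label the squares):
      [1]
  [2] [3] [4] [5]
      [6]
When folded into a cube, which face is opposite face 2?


Net: cross layout. Take square 3 as the base (bottom).
Fold the four squares in the horizontal row up around 3: 2 -> left, 4 -> right, 5 wraps to the top.
Fold 1 and 6 up from 3: 1 -> back, 6 -> front.
Opposite pairs are therefore: (1, 6), (2, 4), (3, 5).
Face 2 is opposite face 4.
face 4


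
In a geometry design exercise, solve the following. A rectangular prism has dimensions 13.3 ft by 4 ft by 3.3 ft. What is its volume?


Shape: rectangular prism
l = 13.3 ft, w = 4 ft, h = 3.3 ft
Formula: V = l * w * h
V = 13.3 * 4 * 3.3
V = 53.2 * 3.3
V = 175.56
175.56 ft^3


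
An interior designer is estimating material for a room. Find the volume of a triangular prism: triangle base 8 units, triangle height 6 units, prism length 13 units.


Shape: triangular prism
Triangle base = 8 units, triangle height = 6 units, prism length L = 13 units
Formula: V = (1/2 * b * h_tri) * L
Cross-section area = 0.5 * 8 * 6 = 24
V = 24 * 13
V = 312
312 units^3


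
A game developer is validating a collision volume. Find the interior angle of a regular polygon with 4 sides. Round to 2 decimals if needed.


Shape: regular square (4 sides)
Formula: interior angle = (n - 2) * 180 / n
(n - 2) = 2
(n - 2) * 180 = 360
angle = 360 / 4
angle = 90
90 degrees


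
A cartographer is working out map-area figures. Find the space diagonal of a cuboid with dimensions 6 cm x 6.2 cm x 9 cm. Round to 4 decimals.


Shape: rectangular box (space diagonal)
l = 6 cm, w = 6.2 cm, h = 9 cm
Visualize: the diagonal of the base, then a right triangle with that diagonal and the height.
Formula: d = sqrt(l^2 + w^2 + h^2)
l^2 + w^2 + h^2 = 36 + 38.44 + 81 = 155.44
d = sqrt(155.44)
d = 12.4676
12.4676 cm


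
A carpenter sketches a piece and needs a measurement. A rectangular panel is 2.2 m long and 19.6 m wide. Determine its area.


Shape: rectangle
Length l = 2.2 m, Width w = 19.6 m
Formula: A = l * w
A = 2.2 * 19.6
A = 43.12
43.12 m^2


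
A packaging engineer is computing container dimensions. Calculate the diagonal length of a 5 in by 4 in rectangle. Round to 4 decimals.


Shape: rectangle (diagonal via Pythagoras)
Sides: 5 in and 4 in
Formula: d = sqrt(l^2 + w^2)
l^2 = 25, w^2 = 16
l^2 + w^2 = 41
d = sqrt(41)
d = 6.4031
6.4031 in


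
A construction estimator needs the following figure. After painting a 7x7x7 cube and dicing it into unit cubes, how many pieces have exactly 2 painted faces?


Large cube: 7 x 7 x 7, cut into unit cubes.
n = 7, so n - 2 = 5
Cubes with 2 painted faces lie along the edges, excluding corners.
A cube has 12 edges; each contributes (n - 2) = 5 such cubes.
Count = 12 * 5 = 60
60 unit cubes


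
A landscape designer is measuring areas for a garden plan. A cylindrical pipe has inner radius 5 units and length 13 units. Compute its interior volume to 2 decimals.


Shape: cylinder
Radius r = 5 units, Height h = 13 units
Formula: V = pi * r^2 * h
r^2 = 25
V = pi * 25 * 13
V = 325 * pi
V = 1021.02
1021.02 units^3


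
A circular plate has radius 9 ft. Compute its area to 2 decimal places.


Shape: circle
Radius r = 9 ft
Formula: A = pi * r^2
r^2 = 9^2 = 81
A = pi * 81
A = 254.47
254.47 ft^2


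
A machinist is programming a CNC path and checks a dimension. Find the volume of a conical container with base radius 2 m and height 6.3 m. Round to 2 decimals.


Shape: cone
Radius r = 2 m, Height h = 6.3 m
Formula: V = (1/3) * pi * r^2 * h
r^2 = 4
pi * r^2 * h = pi * 4 * 6.3 = 25.2 * pi
V = 25.2 * pi / 3
V = 26.39
26.39 m^3


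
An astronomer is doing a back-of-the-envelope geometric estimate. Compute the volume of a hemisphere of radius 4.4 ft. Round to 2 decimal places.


Shape: hemisphere (half of a sphere)
Radius r = 4.4 ft
Formula: V = (1/2) * (4/3) * pi * r^3 = (2/3) * pi * r^3
r^3 = 85.184
(2/3) * 85.184 = 56.789333
V = 56.789333 * pi
V = 178.41
178.41 ft^3


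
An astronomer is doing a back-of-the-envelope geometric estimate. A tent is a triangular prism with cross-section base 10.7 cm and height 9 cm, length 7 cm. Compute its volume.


Shape: triangular prism
Triangle base = 10.7 cm, triangle height = 9 cm, prism length L = 7 cm
Formula: V = (1/2 * b * h_tri) * L
Cross-section area = 0.5 * 10.7 * 9 = 48.15
V = 48.15 * 7
V = 337.05
337.05 cm^3


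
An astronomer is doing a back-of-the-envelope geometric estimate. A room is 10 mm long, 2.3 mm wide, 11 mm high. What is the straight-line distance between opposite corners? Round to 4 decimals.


Shape: rectangular box (space diagonal)
l = 10 mm, w = 2.3 mm, h = 11 mm
Visualize: the diagonal of the base, then a right triangle with that diagonal and the height.
Formula: d = sqrt(l^2 + w^2 + h^2)
l^2 + w^2 + h^2 = 100 + 5.29 + 121 = 226.29
d = sqrt(226.29)
d = 15.0429
15.0429 mm


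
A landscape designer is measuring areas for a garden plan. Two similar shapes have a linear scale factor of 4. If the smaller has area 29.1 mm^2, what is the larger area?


Linear scale factor k = 4
Original area = 29.1 mm^2
Rule: under a linear scaling by k, areas scale by k^2.
k^2 = 4^2 = 16
New area = 29.1 * 16
New area = 465.6
465.6 mm^2


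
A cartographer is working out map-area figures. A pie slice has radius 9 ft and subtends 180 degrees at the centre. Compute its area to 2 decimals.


Shape: circular sector
Radius r = 9 ft, Angle = 180 degrees
Formula: A = (angle/360) * pi * r^2
r^2 = 81
Fraction of circle = 180/360
A = (180/360) * pi * 81
A = 40.5 * pi
A = 127.23
127.23 ft^2


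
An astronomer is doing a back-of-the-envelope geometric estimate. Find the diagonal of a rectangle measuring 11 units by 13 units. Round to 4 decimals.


Shape: rectangle (diagonal via Pythagoras)
Sides: 11 units and 13 units
Formula: d = sqrt(l^2 + w^2)
l^2 = 121, w^2 = 169
l^2 + w^2 = 290
d = sqrt(290)
d = 17.0294
17.0294 units


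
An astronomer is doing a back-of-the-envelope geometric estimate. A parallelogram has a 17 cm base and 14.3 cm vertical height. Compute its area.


Shape: parallelogram
Base b = 17 cm, Height h = 14.3 cm
Formula: A = b * h
A = 17 * 14.3
A = 243.1
243.1 cm^2


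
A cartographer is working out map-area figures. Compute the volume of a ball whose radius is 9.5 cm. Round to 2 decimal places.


Shape: sphere
Radius r = 9.5 cm
Formula: V = (4/3) * pi * r^3
r^3 = 857.375
(4/3) * 857.375 = 1143.166667
V = 1143.166667 * pi
V = 3591.36
3591.36 cm^3


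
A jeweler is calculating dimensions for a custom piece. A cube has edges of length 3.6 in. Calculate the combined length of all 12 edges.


Shape: cube
Side s = 3.6 in
A cube has 12 edges, all equal.
Formula: total edge length = 12 * s
Total = 12 * 3.6
Total = 43.2
43.2 in


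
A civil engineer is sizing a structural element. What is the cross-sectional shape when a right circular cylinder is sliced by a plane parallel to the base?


Solid: right circular cylinder
Cutting plane: parallel to the base
Visualize the intersection of the plane with the solid's surface.
The boundary of the cut region is a circle.
circle


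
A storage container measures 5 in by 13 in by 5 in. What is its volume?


Shape: rectangular prism
l = 5 in, w = 13 in, h = 5 in
Formula: V = l * w * h
V = 5 * 13 * 5
V = 65 * 5
V = 325
325 in^3


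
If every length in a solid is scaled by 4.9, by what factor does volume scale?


Linear scale factor k = 4.9
Rule: under a linear scaling by k, volumes scale by k^3.
k^3 = 4.9 * 4.9 * 4.9
k^3 = 24.01 * 4.9
k^3 = 117.649
Volume scales by a factor of 117.649.
117.649 (dimensionless)


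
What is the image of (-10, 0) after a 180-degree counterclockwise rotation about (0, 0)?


Transformation: rotation about the origin
Original point: (-10, 0)
Rule for 180 deg: (x, y) -> (-x, -y)
Apply: (-10, 0) -> (10, 0)
(10, 0)


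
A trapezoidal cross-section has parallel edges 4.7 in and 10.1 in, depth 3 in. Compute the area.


Shape: trapezoid
Parallel sides a = 4.7 in, b = 10.1 in; Height h = 3 in
Formula: A = (a + b) * h / 2
a + b = 4.7 + 10.1 = 14.8
A = 14.8 * 3 / 2
A = 44.4 / 2
A = 22.2
22.2 in^2


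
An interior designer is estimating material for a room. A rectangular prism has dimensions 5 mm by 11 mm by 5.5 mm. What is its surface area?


Shape: rectangular prism
l = 5 mm, w = 11 mm, h = 5.5 mm
Formula: SA = 2(lw + lh + wh)
lw = 55, lh = 27.5, wh = 60.5
lw + lh + wh = 143
SA = 2 * 143
SA = 286
286 mm^2


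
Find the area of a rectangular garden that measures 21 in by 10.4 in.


Shape: rectangle
Length l = 21 in, Width w = 10.4 in
Formula: A = l * w
A = 21 * 10.4
A = 218.4
218.4 in^2


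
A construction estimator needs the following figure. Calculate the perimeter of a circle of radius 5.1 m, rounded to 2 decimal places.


Shape: circle
Radius r = 5.1 m
Formula: C = 2 * pi * r
C = 2 * pi * 5.1
C = 10.2 * pi
C = 32.04
32.04 m


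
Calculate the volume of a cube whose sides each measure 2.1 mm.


Shape: cube
Side s = 2.1 mm
Formula: V = s^3
V = 2.1 * 2.1 * 2.1
V = 4.41 * 2.1
V = 9.261
9.261 mm^3


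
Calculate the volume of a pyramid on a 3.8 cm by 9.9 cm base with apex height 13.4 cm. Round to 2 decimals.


Shape: rectangular pyramid
Base: 3.8 cm x 9.9 cm, Height h = 13.4 cm
Formula: V = (1/3) * base_area * h
base_area = 3.8 * 9.9 = 37.62
base_area * h = 37.62 * 13.4 = 504.108
V = 504.108 / 3
V = 168.04
168.04 cm^3


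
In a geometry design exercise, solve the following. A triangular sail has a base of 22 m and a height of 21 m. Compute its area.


Shape: triangle
Base b = 22 m, Height h = 21 m
Formula: A = (1/2) * b * h
A = 0.5 * 22 * 21
A = 0.5 * 462
A = 231
231 m^2


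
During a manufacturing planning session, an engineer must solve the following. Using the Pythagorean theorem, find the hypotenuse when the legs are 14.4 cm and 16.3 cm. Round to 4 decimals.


Shape: right triangle
Legs a = 14.4 cm, b = 16.3 cm
Formula: c = sqrt(a^2 + b^2)
a^2 = 207.36, b^2 = 265.69
a^2 + b^2 = 473.05
c = sqrt(473.05)
c = 21.7497
21.7497 cm


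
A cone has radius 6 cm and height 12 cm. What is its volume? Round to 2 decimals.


Shape: cone
Radius r = 6 cm, Height h = 12 cm
Formula: V = (1/3) * pi * r^2 * h
r^2 = 36
pi * r^2 * h = pi * 36 * 12 = 432 * pi
V = 432 * pi / 3
V = 452.39
452.39 cm^3


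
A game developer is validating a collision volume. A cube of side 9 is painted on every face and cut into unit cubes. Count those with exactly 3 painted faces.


Large cube: 9 x 9 x 9, cut into unit cubes.
Cubes with 3 painted faces are at the corners. A cube always has 8 corners.
Count = 8
8 unit cubes


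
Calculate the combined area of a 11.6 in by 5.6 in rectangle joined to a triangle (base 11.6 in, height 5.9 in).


Composite shape: rectangle + triangle
Rectangle area = 11.6 * 5.6 = 64.96
Triangle area = 0.5 * 11.6 * 5.9 = 34.22
Total = 64.96 + 34.22
Total = 99.18
99.18 in^2


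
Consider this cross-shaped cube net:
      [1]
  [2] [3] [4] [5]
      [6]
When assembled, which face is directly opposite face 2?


Net: cross layout. Take square 3 as the base (bottom).
Fold the four squares in the horizontal row up around 3: 2 -> left, 4 -> right, 5 wraps to the top.
Fold 1 and 6 up from 3: 1 -> back, 6 -> front.
Opposite pairs are therefore: (1, 6), (2, 4), (3, 5).
Face 2 is opposite face 4.
face 4


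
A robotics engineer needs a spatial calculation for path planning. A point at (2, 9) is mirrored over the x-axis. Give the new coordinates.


Transformation: reflection
Original point: (2, 9)
Rule for reflection over the x-axis: (x, y) -> (x, -y)
Apply: (2, 9) -> (2, -9)
(2, -9)


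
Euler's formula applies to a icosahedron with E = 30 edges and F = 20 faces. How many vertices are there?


Polyhedron: icosahedron
Euler's formula for convex polyhedra: V - E + F = 2
Given: E = 30 edges and F = 20 faces
Solve for V:
V = 2 + E - F = 2 + 30 - 20 = 12
12 vertices


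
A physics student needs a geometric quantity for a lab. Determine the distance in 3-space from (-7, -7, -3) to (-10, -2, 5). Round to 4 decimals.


3D distance between two points
P1 = (-7, -7, -3), P2 = (-10, -2, 5)
Formula: d = sqrt((x2-x1)^2 + (y2-y1)^2 + (z2-z1)^2)
dx = -10 - -7 = -3
dy = -2 - -7 = 5
dz = 5 - -3 = 8
dx^2 + dy^2 + dz^2 = 9 + 25 + 64 = 98
d = sqrt(98)
d = 9.8995
9.8995 units


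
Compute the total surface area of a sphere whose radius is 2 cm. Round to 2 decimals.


Shape: sphere
Radius r = 2 cm
Formula: SA = 4 * pi * r^2
r^2 = 4
SA = 4 * pi * 4
SA = 16 * pi
SA = 50.27
50.27 cm^2


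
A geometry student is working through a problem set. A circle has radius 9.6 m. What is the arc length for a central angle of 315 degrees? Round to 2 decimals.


Shape: circular arc
Radius r = 9.6 m, Angle = 315 degrees
Formula: L = (angle/360) * 2 * pi * r
2 * pi * r = 19.2 * pi
L = (315/360) * 19.2 * pi
L = 16.8 * pi
L = 52.78
52.78 m


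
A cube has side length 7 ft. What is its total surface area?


Shape: cube
Side s = 7 ft
A cube has 6 square faces.
Formula: SA = 6 * s^2
s^2 = 49
SA = 6 * 49
SA = 294
294 ft^2


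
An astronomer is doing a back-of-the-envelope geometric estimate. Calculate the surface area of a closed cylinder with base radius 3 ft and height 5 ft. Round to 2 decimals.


Shape: closed cylinder
Radius r = 3 ft, Height h = 5 ft
Formula: SA = 2*pi*r^2 + 2*pi*r*h = 2*pi*r*(r + h)
r + h = 8
2 * r * (r + h) = 2 * 3 * 8 = 48
SA = 48 * pi
SA = 150.8
150.8 ft^2


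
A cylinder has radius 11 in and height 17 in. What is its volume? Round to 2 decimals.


Shape: cylinder
Radius r = 11 in, Height h = 17 in
Formula: V = pi * r^2 * h
r^2 = 121
V = pi * 121 * 17
V = 2057 * pi
V = 6462.26
6462.26 in^3


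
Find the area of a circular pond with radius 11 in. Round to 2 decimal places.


Shape: circle
Radius r = 11 in
Formula: A = pi * r^2
r^2 = 11^2 = 121
A = pi * 121
A = 380.13
380.13 in^2


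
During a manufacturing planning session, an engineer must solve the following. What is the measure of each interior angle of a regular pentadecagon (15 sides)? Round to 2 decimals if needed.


Shape: regular pentadecagon (15 sides)
Formula: interior angle = (n - 2) * 180 / n
(n - 2) = 13
(n - 2) * 180 = 2340
angle = 2340 / 15
angle = 156
156 degrees


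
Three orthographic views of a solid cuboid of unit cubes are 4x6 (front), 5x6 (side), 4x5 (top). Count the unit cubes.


Orthographic views of a solid rectangular block:
Front view 4 x 6 -> length = 4, height = 6
Side view 5 x 6 -> width = 5, height = 6 (consistent)
Top view 4 x 5 -> confirms length = 4, width = 5
The block is 4 x 5 x 6.
Total unit cubes = 4 * 5 * 6 = 120
120 unit cubes


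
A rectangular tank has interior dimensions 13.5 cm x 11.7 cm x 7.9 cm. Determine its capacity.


Shape: rectangular prism
l = 13.5 cm, w = 11.7 cm, h = 7.9 cm
Formula: V = l * w * h
V = 13.5 * 11.7 * 7.9
V = 157.95 * 7.9
V = 1247.805
1247.805 cm^3


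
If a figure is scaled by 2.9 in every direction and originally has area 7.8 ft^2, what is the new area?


Linear scale factor k = 2.9
Original area = 7.8 ft^2
Rule: under a linear scaling by k, areas scale by k^2.
k^2 = 2.9^2 = 8.41
New area = 7.8 * 8.41
New area = 65.598
65.598 ft^2


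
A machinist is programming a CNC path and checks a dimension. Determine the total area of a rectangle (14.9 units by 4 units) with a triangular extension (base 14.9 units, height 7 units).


Composite shape: rectangle + triangle
Rectangle area = 14.9 * 4 = 59.6
Triangle area = 0.5 * 14.9 * 7 = 52.15
Total = 59.6 + 52.15
Total = 111.75
111.75 units^2


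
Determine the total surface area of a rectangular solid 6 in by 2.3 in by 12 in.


Shape: rectangular prism
l = 6 in, w = 2.3 in, h = 12 in
Formula: SA = 2(lw + lh + wh)
lw = 13.8, lh = 72, wh = 27.6
lw + lh + wh = 113.4
SA = 2 * 113.4
SA = 226.8
226.8 in^2


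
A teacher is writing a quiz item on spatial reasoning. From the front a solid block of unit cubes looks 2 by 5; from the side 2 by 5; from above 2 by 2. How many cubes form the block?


Orthographic views of a solid rectangular block:
Front view 2 x 5 -> length = 2, height = 5
Side view 2 x 5 -> width = 2, height = 5 (consistent)
Top view 2 x 2 -> confirms length = 2, width = 2
The block is 2 x 2 x 5.
Total unit cubes = 2 * 2 * 5 = 20
20 unit cubes


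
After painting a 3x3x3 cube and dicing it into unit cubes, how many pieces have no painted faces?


Large cube: 3 x 3 x 3, cut into unit cubes.
n = 3, so n - 2 = 1
Unpainted cubes form the interior (n - 2)^3 block.
(n - 2)^3 = 1^3 = 1
1 unit cubes


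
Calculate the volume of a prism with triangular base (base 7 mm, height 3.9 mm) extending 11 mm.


Shape: triangular prism
Triangle base = 7 mm, triangle height = 3.9 mm, prism length L = 11 mm
Formula: V = (1/2 * b * h_tri) * L
Cross-section area = 0.5 * 7 * 3.9 = 13.65
V = 13.65 * 11
V = 150.15
150.15 mm^3


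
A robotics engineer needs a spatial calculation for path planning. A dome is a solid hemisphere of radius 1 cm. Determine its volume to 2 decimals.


Shape: hemisphere (half of a sphere)
Radius r = 1 cm
Formula: V = (1/2) * (4/3) * pi * r^3 = (2/3) * pi * r^3
r^3 = 1
(2/3) * 1 = 0.666667
V = 0.666667 * pi
V = 2.09
2.09 cm^3


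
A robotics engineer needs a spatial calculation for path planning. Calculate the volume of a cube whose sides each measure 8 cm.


Shape: cube
Side s = 8 cm
Formula: V = s^3
V = 8 * 8 * 8
V = 64 * 8
V = 512
512 cm^3


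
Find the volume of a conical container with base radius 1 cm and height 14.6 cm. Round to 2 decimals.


Shape: cone
Radius r = 1 cm, Height h = 14.6 cm
Formula: V = (1/3) * pi * r^2 * h
r^2 = 1
pi * r^2 * h = pi * 1 * 14.6 = 14.6 * pi
V = 14.6 * pi / 3
V = 15.29
15.29 cm^3


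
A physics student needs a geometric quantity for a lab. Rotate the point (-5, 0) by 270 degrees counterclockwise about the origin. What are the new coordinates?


Transformation: rotation about the origin
Original point: (-5, 0)
Rule for 270 deg counterclockwise: (x, y) -> (y, -x)
Apply: (-5, 0) -> (0, 5)
(0, 5)


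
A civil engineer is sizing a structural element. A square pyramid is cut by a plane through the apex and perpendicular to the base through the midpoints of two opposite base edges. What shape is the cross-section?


Solid: square pyramid
Cutting plane: through the apex and perpendicular to the base through the midpoints of two opposite base edges
Visualize the intersection of the plane with the solid's surface.
The boundary of the cut region is a isosceles triangle.
isosceles triangle


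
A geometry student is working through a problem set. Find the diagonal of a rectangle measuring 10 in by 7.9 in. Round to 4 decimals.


Shape: rectangle (diagonal via Pythagoras)
Sides: 10 in and 7.9 in
Formula: d = sqrt(l^2 + w^2)
l^2 = 100, w^2 = 62.41
l^2 + w^2 = 162.41
d = sqrt(162.41)
d = 12.744
12.744 in


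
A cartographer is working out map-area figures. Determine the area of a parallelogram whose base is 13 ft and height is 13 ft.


Shape: parallelogram
Base b = 13 ft, Height h = 13 ft
Formula: A = b * h
A = 13 * 13
A = 169
169 ft^2


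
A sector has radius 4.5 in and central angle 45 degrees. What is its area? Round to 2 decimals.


Shape: circular sector
Radius r = 4.5 in, Angle = 45 degrees
Formula: A = (angle/360) * pi * r^2
r^2 = 20.25
Fraction of circle = 45/360
A = (45/360) * pi * 20.25
A = 2.53125 * pi
A = 7.95
7.95 in^2


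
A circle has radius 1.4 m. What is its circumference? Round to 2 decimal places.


Shape: circle
Radius r = 1.4 m
Formula: C = 2 * pi * r
C = 2 * pi * 1.4
C = 2.8 * pi
C = 8.8
8.8 m


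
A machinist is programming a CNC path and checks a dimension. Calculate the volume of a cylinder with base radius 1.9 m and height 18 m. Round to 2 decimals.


Shape: cylinder
Radius r = 1.9 m, Height h = 18 m
Formula: V = pi * r^2 * h
r^2 = 3.61
V = pi * 3.61 * 18
V = 64.98 * pi
V = 204.14
204.14 m^3


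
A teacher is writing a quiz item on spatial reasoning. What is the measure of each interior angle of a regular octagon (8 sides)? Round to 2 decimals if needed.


Shape: regular octagon (8 sides)
Formula: interior angle = (n - 2) * 180 / n
(n - 2) = 6
(n - 2) * 180 = 1080
angle = 1080 / 8
angle = 135
135 degrees


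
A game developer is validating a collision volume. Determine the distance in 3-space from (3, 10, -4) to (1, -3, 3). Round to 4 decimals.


3D distance between two points
P1 = (3, 10, -4), P2 = (1, -3, 3)
Formula: d = sqrt((x2-x1)^2 + (y2-y1)^2 + (z2-z1)^2)
dx = 1 - 3 = -2
dy = -3 - 10 = -13
dz = 3 - -4 = 7
dx^2 + dy^2 + dz^2 = 4 + 169 + 49 = 222
d = sqrt(222)
d = 14.8997
14.8997 units


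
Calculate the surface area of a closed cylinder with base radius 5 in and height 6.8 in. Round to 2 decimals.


Shape: closed cylinder
Radius r = 5 in, Height h = 6.8 in
Formula: SA = 2*pi*r^2 + 2*pi*r*h = 2*pi*r*(r + h)
r + h = 11.8
2 * r * (r + h) = 2 * 5 * 11.8 = 118
SA = 118 * pi
SA = 370.71
370.71 in^2


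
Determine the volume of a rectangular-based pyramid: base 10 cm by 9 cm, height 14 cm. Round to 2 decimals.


Shape: rectangular pyramid
Base: 10 cm x 9 cm, Height h = 14 cm
Formula: V = (1/3) * base_area * h
base_area = 10 * 9 = 90
base_area * h = 90 * 14 = 1260
V = 1260 / 3
V = 420
420 cm^3


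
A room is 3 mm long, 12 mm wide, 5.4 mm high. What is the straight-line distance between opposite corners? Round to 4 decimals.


Shape: rectangular box (space diagonal)
l = 3 mm, w = 12 mm, h = 5.4 mm
Visualize: the diagonal of the base, then a right triangle with that diagonal and the height.
Formula: d = sqrt(l^2 + w^2 + h^2)
l^2 + w^2 + h^2 = 9 + 144 + 29.16 = 182.16
d = sqrt(182.16)
d = 13.4967
13.4967 mm


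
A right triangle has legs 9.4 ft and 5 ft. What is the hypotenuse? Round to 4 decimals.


Shape: right triangle
Legs a = 9.4 ft, b = 5 ft
Formula: c = sqrt(a^2 + b^2)
a^2 = 88.36, b^2 = 25
a^2 + b^2 = 113.36
c = sqrt(113.36)
c = 10.6471
10.6471 ft


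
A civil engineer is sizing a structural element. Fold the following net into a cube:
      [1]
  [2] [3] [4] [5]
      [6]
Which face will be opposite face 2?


Net: cross layout. Take square 3 as the base (bottom).
Fold the four squares in the horizontal row up around 3: 2 -> left, 4 -> right, 5 wraps to the top.
Fold 1 and 6 up from 3: 1 -> back, 6 -> front.
Opposite pairs are therefore: (1, 6), (2, 4), (3, 5).
Face 2 is opposite face 4.
face 4


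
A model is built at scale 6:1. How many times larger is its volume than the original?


Linear scale factor k = 6
Rule: under a linear scaling by k, volumes scale by k^3.
k^3 = 6 * 6 * 6
k^3 = 36 * 6
k^3 = 216
Volume scales by a factor of 216.
216 (dimensionless)


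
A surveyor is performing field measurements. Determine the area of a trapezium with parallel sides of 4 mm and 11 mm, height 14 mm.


Shape: trapezoid
Parallel sides a = 4 mm, b = 11 mm; Height h = 14 mm
Formula: A = (a + b) * h / 2
a + b = 4 + 11 = 15
A = 15 * 14 / 2
A = 210 / 2
A = 105
105 mm^2


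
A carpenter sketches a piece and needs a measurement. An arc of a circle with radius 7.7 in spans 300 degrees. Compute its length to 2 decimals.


Shape: circular arc
Radius r = 7.7 in, Angle = 300 degrees
Formula: L = (angle/360) * 2 * pi * r
2 * pi * r = 15.4 * pi
L = (300/360) * 15.4 * pi
L = 12.833333 * pi
L = 40.32
40.32 in


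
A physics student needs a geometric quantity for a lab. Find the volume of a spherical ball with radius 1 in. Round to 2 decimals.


Shape: sphere
Radius r = 1 in
Formula: V = (4/3) * pi * r^3
r^3 = 1
(4/3) * 1 = 1.333333
V = 1.333333 * pi
V = 4.19
4.19 in^3


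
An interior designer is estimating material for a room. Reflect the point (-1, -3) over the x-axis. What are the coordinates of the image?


Transformation: reflection
Original point: (-1, -3)
Rule for reflection over the x-axis: (x, y) -> (x, -y)
Apply: (-1, -3) -> (-1, 3)
(-1, 3)


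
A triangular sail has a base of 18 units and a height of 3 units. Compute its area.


Shape: triangle
Base b = 18 units, Height h = 3 units
Formula: A = (1/2) * b * h
A = 0.5 * 18 * 3
A = 0.5 * 54
A = 27
27 units^2


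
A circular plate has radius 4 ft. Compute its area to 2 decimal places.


Shape: circle
Radius r = 4 ft
Formula: A = pi * r^2
r^2 = 4^2 = 16
A = pi * 16
A = 50.27
50.27 ft^2


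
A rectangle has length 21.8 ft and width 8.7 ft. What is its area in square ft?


Shape: rectangle
Length l = 21.8 ft, Width w = 8.7 ft
Formula: A = l * w
A = 21.8 * 8.7
A = 189.66
189.66 ft^2


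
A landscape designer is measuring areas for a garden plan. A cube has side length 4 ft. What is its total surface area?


Shape: cube
Side s = 4 ft
A cube has 6 square faces.
Formula: SA = 6 * s^2
s^2 = 16
SA = 6 * 16
SA = 96
96 ft^2


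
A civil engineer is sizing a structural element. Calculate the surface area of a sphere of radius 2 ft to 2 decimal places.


Shape: sphere
Radius r = 2 ft
Formula: SA = 4 * pi * r^2
r^2 = 4
SA = 4 * pi * 4
SA = 16 * pi
SA = 50.27
50.27 ft^2


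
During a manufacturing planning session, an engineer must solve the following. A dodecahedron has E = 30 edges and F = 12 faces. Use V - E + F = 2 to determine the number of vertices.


Polyhedron: dodecahedron
Euler's formula for convex polyhedra: V - E + F = 2
Given: E = 30 edges and F = 12 faces
Solve for V:
V = 2 + E - F = 2 + 30 - 12 = 20
20 vertices


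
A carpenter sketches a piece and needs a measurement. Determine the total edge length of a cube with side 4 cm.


Shape: cube
Side s = 4 cm
A cube has 12 edges, all equal.
Formula: total edge length = 12 * s
Total = 12 * 4
Total = 48
48 cm


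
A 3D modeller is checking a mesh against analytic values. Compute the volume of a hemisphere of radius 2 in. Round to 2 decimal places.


Shape: hemisphere (half of a sphere)
Radius r = 2 in
Formula: V = (1/2) * (4/3) * pi * r^3 = (2/3) * pi * r^3
r^3 = 8
(2/3) * 8 = 5.333333
V = 5.333333 * pi
V = 16.76
16.76 in^3


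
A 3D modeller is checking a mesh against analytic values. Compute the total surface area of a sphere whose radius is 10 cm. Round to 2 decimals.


Shape: sphere
Radius r = 10 cm
Formula: SA = 4 * pi * r^2
r^2 = 100
SA = 4 * pi * 100
SA = 400 * pi
SA = 1256.64
1256.64 cm^2


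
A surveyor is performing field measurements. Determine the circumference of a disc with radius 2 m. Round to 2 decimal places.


Shape: circle
Radius r = 2 m
Formula: C = 2 * pi * r
C = 2 * pi * 2
C = 4 * pi
C = 12.57
12.57 m


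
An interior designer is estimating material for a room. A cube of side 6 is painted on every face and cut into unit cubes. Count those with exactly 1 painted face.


Large cube: 6 x 6 x 6, cut into unit cubes.
n = 6, so n - 2 = 4
Cubes with 1 painted face lie in the interior of each face.
A cube has 6 faces; each contributes (n - 2)^2 = 16 such cubes.
Count = 6 * 16 = 96
96 unit cubes


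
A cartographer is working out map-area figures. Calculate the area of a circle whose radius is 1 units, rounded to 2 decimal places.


Shape: circle
Radius r = 1 units
Formula: A = pi * r^2
r^2 = 1^2 = 1
A = pi * 1
A = 3.14
3.14 units^2


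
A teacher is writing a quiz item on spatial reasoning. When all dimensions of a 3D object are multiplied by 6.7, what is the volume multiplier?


Linear scale factor k = 6.7
Rule: under a linear scaling by k, volumes scale by k^3.
k^3 = 6.7 * 6.7 * 6.7
k^3 = 44.89 * 6.7
k^3 = 300.763
Volume scales by a factor of 300.763.
300.763 (dimensionless)


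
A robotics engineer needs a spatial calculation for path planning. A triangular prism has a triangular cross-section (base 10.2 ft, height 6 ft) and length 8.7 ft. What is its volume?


Shape: triangular prism
Triangle base = 10.2 ft, triangle height = 6 ft, prism length L = 8.7 ft
Formula: V = (1/2 * b * h_tri) * L
Cross-section area = 0.5 * 10.2 * 6 = 30.6
V = 30.6 * 8.7
V = 266.22
266.22 ft^3


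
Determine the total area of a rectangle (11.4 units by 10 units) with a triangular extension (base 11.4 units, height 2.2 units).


Composite shape: rectangle + triangle
Rectangle area = 11.4 * 10 = 114
Triangle area = 0.5 * 11.4 * 2.2 = 12.54
Total = 114 + 12.54
Total = 126.54
126.54 units^2


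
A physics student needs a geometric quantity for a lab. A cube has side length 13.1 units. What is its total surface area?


Shape: cube
Side s = 13.1 units
A cube has 6 square faces.
Formula: SA = 6 * s^2
s^2 = 171.61
SA = 6 * 171.61
SA = 1029.66
1029.66 units^2
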